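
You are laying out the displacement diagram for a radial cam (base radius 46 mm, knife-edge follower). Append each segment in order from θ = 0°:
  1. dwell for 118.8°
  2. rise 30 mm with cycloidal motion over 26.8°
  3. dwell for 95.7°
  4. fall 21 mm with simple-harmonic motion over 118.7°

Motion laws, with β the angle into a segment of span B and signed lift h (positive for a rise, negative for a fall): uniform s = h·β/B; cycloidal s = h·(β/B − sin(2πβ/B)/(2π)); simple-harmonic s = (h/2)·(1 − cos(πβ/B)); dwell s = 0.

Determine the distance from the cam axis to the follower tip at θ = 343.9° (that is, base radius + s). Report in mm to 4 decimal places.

seg 1 [0°–118.8°] dwell: s stays 0.0000
seg 2 [118.8°–145.6°] cycloidal, h=30: full span → s += 30 → s = 30.0000
seg 3 [145.6°–241.3°] dwell: s stays 30.0000
seg 4 [241.3°–360°] simple-harmonic, h=-21: θ=343.9° here. β=102.6, B=118.7. -21/2·(1 − cos(π·0.8644)) = -20.0611 → s = 9.9389
radial distance = base radius + s = 46 + 9.9389 = 55.9389

55.9389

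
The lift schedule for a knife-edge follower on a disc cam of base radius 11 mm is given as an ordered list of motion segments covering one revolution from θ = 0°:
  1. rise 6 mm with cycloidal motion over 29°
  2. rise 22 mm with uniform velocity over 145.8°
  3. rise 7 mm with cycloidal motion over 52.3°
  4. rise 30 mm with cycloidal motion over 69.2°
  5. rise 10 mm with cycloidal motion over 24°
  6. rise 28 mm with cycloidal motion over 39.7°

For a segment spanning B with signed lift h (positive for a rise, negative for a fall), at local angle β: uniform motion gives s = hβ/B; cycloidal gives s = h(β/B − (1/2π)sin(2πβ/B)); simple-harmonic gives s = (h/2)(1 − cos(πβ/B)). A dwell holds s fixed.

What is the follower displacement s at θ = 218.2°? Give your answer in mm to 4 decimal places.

seg 1 [0°–29°] cycloidal, h=6: full span → s += 6 → s = 6.0000
seg 2 [29°–174.8°] uniform, h=22: full span → s += 22 → s = 28.0000
seg 3 [174.8°–227.1°] cycloidal, h=7: θ=218.2° here. β=43.4, B=52.3. 7·(0.8298 − sin(2π·0.8298)/(2π)) = 6.7857 → s = 34.7857

34.7857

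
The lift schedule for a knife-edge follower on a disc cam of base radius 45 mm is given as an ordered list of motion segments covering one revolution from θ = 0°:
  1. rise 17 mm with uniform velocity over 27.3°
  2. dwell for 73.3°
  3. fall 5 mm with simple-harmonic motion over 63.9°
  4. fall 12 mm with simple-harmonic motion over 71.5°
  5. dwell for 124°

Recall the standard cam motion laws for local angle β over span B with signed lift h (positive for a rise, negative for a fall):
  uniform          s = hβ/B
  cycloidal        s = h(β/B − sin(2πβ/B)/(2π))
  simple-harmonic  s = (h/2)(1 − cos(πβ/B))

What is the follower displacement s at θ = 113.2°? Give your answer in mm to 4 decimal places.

seg 1 [0°–27.3°] uniform, h=17: full span → s += 17 → s = 17.0000
seg 2 [27.3°–100.6°] dwell: s stays 17.0000
seg 3 [100.6°–164.5°] simple-harmonic, h=-5: θ=113.2° here. β=12.6, B=63.9. -5/2·(1 − cos(π·0.1972)) = -0.4645 → s = 16.5355

16.5355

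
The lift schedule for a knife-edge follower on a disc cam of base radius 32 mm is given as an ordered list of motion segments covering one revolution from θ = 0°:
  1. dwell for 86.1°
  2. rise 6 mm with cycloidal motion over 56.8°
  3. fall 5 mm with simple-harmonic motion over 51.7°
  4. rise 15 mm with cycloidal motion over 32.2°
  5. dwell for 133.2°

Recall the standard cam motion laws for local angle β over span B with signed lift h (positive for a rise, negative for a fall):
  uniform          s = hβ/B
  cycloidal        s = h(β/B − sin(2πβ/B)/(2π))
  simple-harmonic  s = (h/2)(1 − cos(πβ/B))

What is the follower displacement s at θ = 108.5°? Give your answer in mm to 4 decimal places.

seg 1 [0°–86.1°] dwell: s stays 0.0000
seg 2 [86.1°–142.9°] cycloidal, h=6: θ=108.5° here. β=22.4, B=56.8. 6·(0.3944 − sin(2π·0.3944)/(2π)) = 1.7779 → s = 1.7779

1.7779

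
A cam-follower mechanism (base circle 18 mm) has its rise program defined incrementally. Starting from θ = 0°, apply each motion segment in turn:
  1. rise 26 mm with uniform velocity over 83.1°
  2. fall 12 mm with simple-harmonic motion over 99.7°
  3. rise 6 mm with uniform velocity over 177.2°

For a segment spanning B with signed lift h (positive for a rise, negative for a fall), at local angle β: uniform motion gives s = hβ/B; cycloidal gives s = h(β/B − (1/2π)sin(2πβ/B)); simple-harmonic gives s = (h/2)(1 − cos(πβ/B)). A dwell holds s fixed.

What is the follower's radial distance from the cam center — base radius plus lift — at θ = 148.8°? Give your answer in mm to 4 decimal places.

seg 1 [0°–83.1°] uniform, h=26: full span → s += 26 → s = 26.0000
seg 2 [83.1°–182.8°] simple-harmonic, h=-12: θ=148.8° here. β=65.7, B=99.7. -12/2·(1 − cos(π·0.6590)) = -8.8736 → s = 17.1264
radial distance = base radius + s = 18 + 17.1264 = 35.1264

35.1264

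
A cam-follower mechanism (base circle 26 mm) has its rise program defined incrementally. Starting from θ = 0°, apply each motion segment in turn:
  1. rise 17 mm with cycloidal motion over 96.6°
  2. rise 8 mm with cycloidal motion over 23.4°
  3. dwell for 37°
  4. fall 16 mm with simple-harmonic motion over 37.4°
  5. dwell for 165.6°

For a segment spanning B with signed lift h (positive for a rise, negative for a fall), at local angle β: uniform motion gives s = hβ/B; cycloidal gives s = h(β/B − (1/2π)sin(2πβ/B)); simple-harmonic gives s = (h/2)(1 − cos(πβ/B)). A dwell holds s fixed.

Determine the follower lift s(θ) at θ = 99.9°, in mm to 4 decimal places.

seg 1 [0°–96.6°] cycloidal, h=17: full span → s += 17 → s = 17.0000
seg 2 [96.6°–120°] cycloidal, h=8: θ=99.9° here. β=3.3, B=23.4. 8·(0.1410 − sin(2π·0.1410)/(2π)) = 0.1419 → s = 17.1419

17.1419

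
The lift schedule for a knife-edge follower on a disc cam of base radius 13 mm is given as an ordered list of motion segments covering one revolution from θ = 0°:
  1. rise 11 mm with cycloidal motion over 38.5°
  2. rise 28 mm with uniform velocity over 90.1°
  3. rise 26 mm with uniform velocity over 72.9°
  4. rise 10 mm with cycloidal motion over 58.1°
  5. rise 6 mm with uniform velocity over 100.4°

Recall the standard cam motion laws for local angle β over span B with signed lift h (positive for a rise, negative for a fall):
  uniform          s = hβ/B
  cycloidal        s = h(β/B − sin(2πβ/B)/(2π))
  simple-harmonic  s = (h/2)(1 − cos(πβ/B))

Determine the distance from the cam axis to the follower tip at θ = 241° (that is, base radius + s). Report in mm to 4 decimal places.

seg 1 [0°–38.5°] cycloidal, h=11: full span → s += 11 → s = 11.0000
seg 2 [38.5°–128.6°] uniform, h=28: full span → s += 28 → s = 39.0000
seg 3 [128.6°–201.5°] uniform, h=26: full span → s += 26 → s = 65.0000
seg 4 [201.5°–259.6°] cycloidal, h=10: θ=241° here. β=39.5, B=58.1. 10·(0.6799 − sin(2π·0.6799)/(2π)) = 8.2381 → s = 73.2381
radial distance = base radius + s = 13 + 73.2381 = 86.2381

86.2381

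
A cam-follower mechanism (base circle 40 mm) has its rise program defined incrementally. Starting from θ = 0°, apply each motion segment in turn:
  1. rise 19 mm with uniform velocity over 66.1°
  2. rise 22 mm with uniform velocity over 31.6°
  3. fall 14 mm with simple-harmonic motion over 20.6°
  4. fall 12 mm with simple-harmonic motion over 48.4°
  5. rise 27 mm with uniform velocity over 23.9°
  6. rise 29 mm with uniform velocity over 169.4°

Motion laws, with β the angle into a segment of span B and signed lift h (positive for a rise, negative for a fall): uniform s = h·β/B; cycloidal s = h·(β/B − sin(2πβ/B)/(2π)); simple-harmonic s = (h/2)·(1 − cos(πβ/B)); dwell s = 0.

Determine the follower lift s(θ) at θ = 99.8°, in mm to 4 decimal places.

seg 1 [0°–66.1°] uniform, h=19: full span → s += 19 → s = 19.0000
seg 2 [66.1°–97.7°] uniform, h=22: full span → s += 22 → s = 41.0000
seg 3 [97.7°–118.3°] simple-harmonic, h=-14: θ=99.8° here. β=2.1, B=20.6. -14/2·(1 − cos(π·0.1019)) = -0.3559 → s = 40.6441

40.6441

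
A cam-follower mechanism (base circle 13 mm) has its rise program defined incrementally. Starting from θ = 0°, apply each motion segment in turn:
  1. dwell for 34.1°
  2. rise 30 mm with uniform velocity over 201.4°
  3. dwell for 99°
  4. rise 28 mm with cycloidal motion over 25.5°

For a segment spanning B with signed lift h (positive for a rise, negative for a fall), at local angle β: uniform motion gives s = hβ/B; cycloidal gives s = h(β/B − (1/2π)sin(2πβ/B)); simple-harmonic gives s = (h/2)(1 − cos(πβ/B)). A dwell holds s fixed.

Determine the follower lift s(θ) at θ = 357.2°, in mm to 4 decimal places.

seg 1 [0°–34.1°] dwell: s stays 0.0000
seg 2 [34.1°–235.5°] uniform, h=30: full span → s += 30 → s = 30.0000
seg 3 [235.5°–334.5°] dwell: s stays 30.0000
seg 4 [334.5°–360°] cycloidal, h=28: θ=357.2° here. β=22.7, B=25.5. 28·(0.8902 − sin(2π·0.8902)/(2π)) = 27.7618 → s = 57.7618

57.7618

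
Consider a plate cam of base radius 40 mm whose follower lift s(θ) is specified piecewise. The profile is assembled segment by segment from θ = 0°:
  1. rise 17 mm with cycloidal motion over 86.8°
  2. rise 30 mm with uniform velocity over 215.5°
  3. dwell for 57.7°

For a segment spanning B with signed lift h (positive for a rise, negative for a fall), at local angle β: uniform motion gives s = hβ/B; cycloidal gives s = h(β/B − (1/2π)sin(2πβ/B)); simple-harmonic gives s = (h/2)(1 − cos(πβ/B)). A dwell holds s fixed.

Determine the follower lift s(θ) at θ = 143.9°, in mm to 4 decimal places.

seg 1 [0°–86.8°] cycloidal, h=17: full span → s += 17 → s = 17.0000
seg 2 [86.8°–302.3°] uniform, h=30: θ=143.9° here. β=57.1, B=215.5. 30·57.1/215.5 = 7.9490 → s = 24.9490

24.9490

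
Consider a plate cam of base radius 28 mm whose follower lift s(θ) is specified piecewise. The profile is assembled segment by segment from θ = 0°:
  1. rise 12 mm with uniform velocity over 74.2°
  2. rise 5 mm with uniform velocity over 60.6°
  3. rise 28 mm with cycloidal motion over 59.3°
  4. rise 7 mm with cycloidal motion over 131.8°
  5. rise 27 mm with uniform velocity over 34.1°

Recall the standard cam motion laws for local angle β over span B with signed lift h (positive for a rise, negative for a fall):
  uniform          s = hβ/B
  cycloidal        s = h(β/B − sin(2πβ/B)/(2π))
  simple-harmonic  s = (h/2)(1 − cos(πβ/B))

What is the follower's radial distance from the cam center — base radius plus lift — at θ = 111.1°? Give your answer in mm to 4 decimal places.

seg 1 [0°–74.2°] uniform, h=12: full span → s += 12 → s = 12.0000
seg 2 [74.2°–134.8°] uniform, h=5: θ=111.1° here. β=36.9, B=60.6. 5·36.9/60.6 = 3.0446 → s = 15.0446
radial distance = base radius + s = 28 + 15.0446 = 43.0446

43.0446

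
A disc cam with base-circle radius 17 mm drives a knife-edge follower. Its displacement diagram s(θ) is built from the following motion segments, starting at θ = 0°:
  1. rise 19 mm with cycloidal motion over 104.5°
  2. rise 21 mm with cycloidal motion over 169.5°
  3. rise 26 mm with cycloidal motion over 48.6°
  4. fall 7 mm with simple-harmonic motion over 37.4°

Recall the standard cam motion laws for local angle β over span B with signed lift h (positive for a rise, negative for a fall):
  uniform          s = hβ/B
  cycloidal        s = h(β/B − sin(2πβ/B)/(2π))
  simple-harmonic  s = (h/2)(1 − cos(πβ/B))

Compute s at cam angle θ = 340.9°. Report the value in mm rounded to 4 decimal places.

seg 1 [0°–104.5°] cycloidal, h=19: full span → s += 19 → s = 19.0000
seg 2 [104.5°–274°] cycloidal, h=21: full span → s += 21 → s = 40.0000
seg 3 [274°–322.6°] cycloidal, h=26: full span → s += 26 → s = 66.0000
seg 4 [322.6°–360°] simple-harmonic, h=-7: θ=340.9° here. β=18.3, B=37.4. -7/2·(1 − cos(π·0.4893)) = -3.3824 → s = 62.6176

62.6176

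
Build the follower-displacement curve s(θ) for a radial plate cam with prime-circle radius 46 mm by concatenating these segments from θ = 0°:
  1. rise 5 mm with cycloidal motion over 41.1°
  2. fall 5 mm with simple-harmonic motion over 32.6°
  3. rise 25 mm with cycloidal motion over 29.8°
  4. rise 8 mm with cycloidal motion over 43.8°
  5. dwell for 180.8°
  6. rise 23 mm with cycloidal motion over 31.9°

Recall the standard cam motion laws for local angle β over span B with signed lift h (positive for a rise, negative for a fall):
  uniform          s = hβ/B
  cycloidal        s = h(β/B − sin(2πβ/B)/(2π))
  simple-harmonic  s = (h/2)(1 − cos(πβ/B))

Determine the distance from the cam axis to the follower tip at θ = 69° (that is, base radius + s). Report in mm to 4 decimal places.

seg 1 [0°–41.1°] cycloidal, h=5: full span → s += 5 → s = 5.0000
seg 2 [41.1°–73.7°] simple-harmonic, h=-5: θ=69° here. β=27.9, B=32.6. -5/2·(1 − cos(π·0.8558)) = -4.7479 → s = 0.2521
radial distance = base radius + s = 46 + 0.2521 = 46.2521

46.2521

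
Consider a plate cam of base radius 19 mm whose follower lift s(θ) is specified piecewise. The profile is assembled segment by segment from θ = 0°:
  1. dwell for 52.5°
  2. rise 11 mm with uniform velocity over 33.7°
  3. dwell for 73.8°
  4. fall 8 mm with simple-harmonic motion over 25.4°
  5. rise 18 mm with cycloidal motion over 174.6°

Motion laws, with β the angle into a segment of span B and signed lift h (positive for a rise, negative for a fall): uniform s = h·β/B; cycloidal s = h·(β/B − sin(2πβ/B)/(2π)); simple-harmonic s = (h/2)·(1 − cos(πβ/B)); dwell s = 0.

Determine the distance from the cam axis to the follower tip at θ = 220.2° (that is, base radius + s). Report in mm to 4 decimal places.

seg 1 [0°–52.5°] dwell: s stays 0.0000
seg 2 [52.5°–86.2°] uniform, h=11: full span → s += 11 → s = 11.0000
seg 3 [86.2°–160°] dwell: s stays 11.0000
seg 4 [160°–185.4°] simple-harmonic, h=-8: full span → s += -8 → s = 3.0000
seg 5 [185.4°–360°] cycloidal, h=18: θ=220.2° here. β=34.8, B=174.6. 18·(0.1993 − sin(2π·0.1993)/(2π)) = 0.8669 → s = 3.8669
radial distance = base radius + s = 19 + 3.8669 = 22.8669

22.8669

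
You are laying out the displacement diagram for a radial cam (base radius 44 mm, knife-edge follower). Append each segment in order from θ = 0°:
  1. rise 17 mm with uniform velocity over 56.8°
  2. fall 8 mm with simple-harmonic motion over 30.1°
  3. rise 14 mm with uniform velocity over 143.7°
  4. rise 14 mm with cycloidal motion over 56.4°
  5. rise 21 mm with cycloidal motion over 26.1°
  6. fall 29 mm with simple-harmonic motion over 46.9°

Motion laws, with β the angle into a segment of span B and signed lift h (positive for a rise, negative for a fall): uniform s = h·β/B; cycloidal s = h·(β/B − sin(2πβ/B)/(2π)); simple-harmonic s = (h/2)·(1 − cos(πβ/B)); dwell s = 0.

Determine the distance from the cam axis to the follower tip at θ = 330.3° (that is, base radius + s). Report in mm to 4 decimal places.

seg 1 [0°–56.8°] uniform, h=17: full span → s += 17 → s = 17.0000
seg 2 [56.8°–86.9°] simple-harmonic, h=-8: full span → s += -8 → s = 9.0000
seg 3 [86.9°–230.6°] uniform, h=14: full span → s += 14 → s = 23.0000
seg 4 [230.6°–287°] cycloidal, h=14: full span → s += 14 → s = 37.0000
seg 5 [287°–313.1°] cycloidal, h=21: full span → s += 21 → s = 58.0000
seg 6 [313.1°–360°] simple-harmonic, h=-29: θ=330.3° here. β=17.2, B=46.9. -29/2·(1 − cos(π·0.3667)) = -8.6053 → s = 49.3947
radial distance = base radius + s = 44 + 49.3947 = 93.3947

93.3947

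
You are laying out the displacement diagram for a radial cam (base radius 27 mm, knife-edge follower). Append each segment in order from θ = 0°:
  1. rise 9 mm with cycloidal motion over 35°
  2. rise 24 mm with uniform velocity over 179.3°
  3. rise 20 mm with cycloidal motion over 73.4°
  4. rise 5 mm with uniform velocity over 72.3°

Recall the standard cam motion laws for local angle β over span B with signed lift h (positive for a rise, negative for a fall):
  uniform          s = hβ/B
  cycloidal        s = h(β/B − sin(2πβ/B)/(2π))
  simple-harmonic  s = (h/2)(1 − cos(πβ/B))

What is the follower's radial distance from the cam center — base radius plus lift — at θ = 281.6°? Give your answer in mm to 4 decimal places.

seg 1 [0°–35°] cycloidal, h=9: full span → s += 9 → s = 9.0000
seg 2 [35°–214.3°] uniform, h=24: full span → s += 24 → s = 33.0000
seg 3 [214.3°–287.7°] cycloidal, h=20: θ=281.6° here. β=67.3, B=73.4. 20·(0.9169 − sin(2π·0.9169)/(2π)) = 19.9255 → s = 52.9255
radial distance = base radius + s = 27 + 52.9255 = 79.9255

79.9255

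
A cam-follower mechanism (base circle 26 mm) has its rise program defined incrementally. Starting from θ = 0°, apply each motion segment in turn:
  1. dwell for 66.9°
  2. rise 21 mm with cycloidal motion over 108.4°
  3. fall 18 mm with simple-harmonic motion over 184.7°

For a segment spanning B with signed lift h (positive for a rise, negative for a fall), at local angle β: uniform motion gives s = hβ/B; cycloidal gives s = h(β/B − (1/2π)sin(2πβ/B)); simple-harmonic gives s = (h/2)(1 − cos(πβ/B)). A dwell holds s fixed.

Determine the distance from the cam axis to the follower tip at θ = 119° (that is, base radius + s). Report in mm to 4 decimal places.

seg 1 [0°–66.9°] dwell: s stays 0.0000
seg 2 [66.9°–175.3°] cycloidal, h=21: θ=119° here. β=52.1, B=108.4. 21·(0.4806 − sin(2π·0.4806)/(2π)) = 9.6874 → s = 9.6874
radial distance = base radius + s = 26 + 9.6874 = 35.6874

35.6874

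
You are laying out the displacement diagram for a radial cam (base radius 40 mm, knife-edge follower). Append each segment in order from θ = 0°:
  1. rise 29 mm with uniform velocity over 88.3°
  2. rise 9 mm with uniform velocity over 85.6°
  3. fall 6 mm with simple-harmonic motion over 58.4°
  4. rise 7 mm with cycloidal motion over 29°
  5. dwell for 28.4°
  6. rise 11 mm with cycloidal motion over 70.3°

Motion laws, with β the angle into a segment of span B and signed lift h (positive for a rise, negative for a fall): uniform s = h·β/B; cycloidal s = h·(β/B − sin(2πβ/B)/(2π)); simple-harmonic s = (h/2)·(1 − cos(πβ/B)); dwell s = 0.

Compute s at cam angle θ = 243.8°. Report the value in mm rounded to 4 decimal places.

seg 1 [0°–88.3°] uniform, h=29: full span → s += 29 → s = 29.0000
seg 2 [88.3°–173.9°] uniform, h=9: full span → s += 9 → s = 38.0000
seg 3 [173.9°–232.3°] simple-harmonic, h=-6: full span → s += -6 → s = 32.0000
seg 4 [232.3°–261.3°] cycloidal, h=7: θ=243.8° here. β=11.5, B=29. 7·(0.3966 − sin(2π·0.3966)/(2π)) = 2.1016 → s = 34.1016

34.1016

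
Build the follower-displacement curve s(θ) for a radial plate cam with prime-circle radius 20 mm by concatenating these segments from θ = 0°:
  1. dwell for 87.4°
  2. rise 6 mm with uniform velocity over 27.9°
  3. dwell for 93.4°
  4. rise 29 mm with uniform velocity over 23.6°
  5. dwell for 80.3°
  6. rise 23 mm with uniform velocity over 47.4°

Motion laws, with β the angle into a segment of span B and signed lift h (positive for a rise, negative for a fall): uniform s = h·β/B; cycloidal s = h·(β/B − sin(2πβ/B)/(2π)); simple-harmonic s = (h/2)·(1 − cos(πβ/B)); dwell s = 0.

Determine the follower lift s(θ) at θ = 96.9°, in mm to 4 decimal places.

seg 1 [0°–87.4°] dwell: s stays 0.0000
seg 2 [87.4°–115.3°] uniform, h=6: θ=96.9° here. β=9.5, B=27.9. 6·9.5/27.9 = 2.0430 → s = 2.0430

2.0430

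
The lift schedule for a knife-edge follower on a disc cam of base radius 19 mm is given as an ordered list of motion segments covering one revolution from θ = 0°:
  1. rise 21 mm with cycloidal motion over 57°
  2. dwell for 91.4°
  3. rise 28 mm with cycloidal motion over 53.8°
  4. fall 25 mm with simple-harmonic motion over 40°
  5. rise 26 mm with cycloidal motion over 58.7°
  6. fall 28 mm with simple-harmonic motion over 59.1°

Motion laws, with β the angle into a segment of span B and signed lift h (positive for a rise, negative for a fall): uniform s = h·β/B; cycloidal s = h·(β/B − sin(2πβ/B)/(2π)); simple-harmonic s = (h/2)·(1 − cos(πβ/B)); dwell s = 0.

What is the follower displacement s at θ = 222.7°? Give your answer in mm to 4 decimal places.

seg 1 [0°–57°] cycloidal, h=21: full span → s += 21 → s = 21.0000
seg 2 [57°–148.4°] dwell: s stays 21.0000
seg 3 [148.4°–202.2°] cycloidal, h=28: full span → s += 28 → s = 49.0000
seg 4 [202.2°–242.2°] simple-harmonic, h=-25: θ=222.7° here. β=20.5, B=40. -25/2·(1 − cos(π·0.5125)) = -12.9907 → s = 36.0093

36.0093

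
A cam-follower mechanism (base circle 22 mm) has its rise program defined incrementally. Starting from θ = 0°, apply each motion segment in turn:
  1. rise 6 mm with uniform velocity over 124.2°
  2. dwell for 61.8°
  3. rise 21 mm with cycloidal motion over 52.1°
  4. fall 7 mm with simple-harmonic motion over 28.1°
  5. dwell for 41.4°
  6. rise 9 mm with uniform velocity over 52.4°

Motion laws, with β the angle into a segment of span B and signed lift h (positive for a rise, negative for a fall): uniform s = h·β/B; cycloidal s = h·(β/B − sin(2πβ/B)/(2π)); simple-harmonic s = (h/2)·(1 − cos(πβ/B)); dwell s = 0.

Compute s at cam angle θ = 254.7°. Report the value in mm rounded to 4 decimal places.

seg 1 [0°–124.2°] uniform, h=6: full span → s += 6 → s = 6.0000
seg 2 [124.2°–186°] dwell: s stays 6.0000
seg 3 [186°–238.1°] cycloidal, h=21: full span → s += 21 → s = 27.0000
seg 4 [238.1°–266.2°] simple-harmonic, h=-7: θ=254.7° here. β=16.6, B=28.1. -7/2·(1 − cos(π·0.5907)) = -4.4844 → s = 22.5156

22.5156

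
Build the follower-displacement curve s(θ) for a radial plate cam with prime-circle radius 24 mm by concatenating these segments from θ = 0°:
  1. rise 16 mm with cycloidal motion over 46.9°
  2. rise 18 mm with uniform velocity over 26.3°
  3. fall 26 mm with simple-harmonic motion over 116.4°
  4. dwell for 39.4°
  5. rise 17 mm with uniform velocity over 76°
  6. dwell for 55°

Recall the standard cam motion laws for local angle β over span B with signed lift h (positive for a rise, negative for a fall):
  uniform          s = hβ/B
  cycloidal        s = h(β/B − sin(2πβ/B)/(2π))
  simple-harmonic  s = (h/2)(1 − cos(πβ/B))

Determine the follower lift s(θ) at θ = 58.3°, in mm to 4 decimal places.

seg 1 [0°–46.9°] cycloidal, h=16: full span → s += 16 → s = 16.0000
seg 2 [46.9°–73.2°] uniform, h=18: θ=58.3° here. β=11.4, B=26.3. 18·11.4/26.3 = 7.8023 → s = 23.8023

23.8023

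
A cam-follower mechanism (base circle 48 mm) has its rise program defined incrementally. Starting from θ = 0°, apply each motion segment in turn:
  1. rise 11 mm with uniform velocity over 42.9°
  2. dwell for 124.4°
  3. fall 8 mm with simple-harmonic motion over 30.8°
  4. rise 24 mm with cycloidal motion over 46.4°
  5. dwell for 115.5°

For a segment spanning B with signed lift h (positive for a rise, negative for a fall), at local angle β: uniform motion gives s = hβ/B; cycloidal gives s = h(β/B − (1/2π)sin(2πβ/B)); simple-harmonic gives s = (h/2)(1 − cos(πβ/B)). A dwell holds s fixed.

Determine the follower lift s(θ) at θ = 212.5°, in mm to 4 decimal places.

seg 1 [0°–42.9°] uniform, h=11: full span → s += 11 → s = 11.0000
seg 2 [42.9°–167.3°] dwell: s stays 11.0000
seg 3 [167.3°–198.1°] simple-harmonic, h=-8: full span → s += -8 → s = 3.0000
seg 4 [198.1°–244.5°] cycloidal, h=24: θ=212.5° here. β=14.4, B=46.4. 24·(0.3103 − sin(2π·0.3103)/(2π)) = 3.8998 → s = 6.8998

6.8998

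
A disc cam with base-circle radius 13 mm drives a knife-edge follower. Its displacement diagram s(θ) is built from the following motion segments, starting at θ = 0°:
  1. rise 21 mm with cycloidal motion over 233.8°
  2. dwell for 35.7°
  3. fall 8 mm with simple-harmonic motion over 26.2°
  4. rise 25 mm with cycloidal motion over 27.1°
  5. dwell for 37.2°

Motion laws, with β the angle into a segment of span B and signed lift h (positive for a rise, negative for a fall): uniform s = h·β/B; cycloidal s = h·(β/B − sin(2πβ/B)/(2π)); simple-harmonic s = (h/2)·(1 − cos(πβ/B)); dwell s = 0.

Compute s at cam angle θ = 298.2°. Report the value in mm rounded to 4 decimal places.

seg 1 [0°–233.8°] cycloidal, h=21: full span → s += 21 → s = 21.0000
seg 2 [233.8°–269.5°] dwell: s stays 21.0000
seg 3 [269.5°–295.7°] simple-harmonic, h=-8: full span → s += -8 → s = 13.0000
seg 4 [295.7°–322.8°] cycloidal, h=25: θ=298.2° here. β=2.5, B=27.1. 25·(0.0923 − sin(2π·0.0923)/(2π)) = 0.1270 → s = 13.1270

13.1270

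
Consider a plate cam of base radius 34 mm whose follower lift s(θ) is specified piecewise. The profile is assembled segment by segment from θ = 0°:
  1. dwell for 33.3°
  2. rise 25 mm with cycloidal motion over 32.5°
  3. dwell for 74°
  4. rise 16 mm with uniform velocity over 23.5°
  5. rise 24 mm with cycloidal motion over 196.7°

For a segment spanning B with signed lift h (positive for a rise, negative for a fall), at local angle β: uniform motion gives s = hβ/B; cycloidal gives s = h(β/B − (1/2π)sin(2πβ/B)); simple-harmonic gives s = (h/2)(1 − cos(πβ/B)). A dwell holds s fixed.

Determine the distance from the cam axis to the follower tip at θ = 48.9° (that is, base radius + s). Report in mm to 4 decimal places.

seg 1 [0°–33.3°] dwell: s stays 0.0000
seg 2 [33.3°–65.8°] cycloidal, h=25: θ=48.9° here. β=15.6, B=32.5. 25·(0.4800 − sin(2π·0.4800)/(2π)) = 11.5013 → s = 11.5013
radial distance = base radius + s = 34 + 11.5013 = 45.5013

45.5013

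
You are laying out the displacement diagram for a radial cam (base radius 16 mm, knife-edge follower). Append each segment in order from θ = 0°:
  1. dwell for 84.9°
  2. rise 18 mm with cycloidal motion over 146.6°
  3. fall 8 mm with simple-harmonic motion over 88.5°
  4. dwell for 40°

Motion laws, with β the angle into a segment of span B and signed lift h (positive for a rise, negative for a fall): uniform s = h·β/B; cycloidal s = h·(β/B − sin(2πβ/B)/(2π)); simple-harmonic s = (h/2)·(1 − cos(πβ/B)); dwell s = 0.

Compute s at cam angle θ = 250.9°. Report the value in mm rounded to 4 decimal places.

seg 1 [0°–84.9°] dwell: s stays 0.0000
seg 2 [84.9°–231.5°] cycloidal, h=18: full span → s += 18 → s = 18.0000
seg 3 [231.5°–320°] simple-harmonic, h=-8: θ=250.9° here. β=19.4, B=88.5. -8/2·(1 − cos(π·0.2192)) = -0.9116 → s = 17.0884

17.0884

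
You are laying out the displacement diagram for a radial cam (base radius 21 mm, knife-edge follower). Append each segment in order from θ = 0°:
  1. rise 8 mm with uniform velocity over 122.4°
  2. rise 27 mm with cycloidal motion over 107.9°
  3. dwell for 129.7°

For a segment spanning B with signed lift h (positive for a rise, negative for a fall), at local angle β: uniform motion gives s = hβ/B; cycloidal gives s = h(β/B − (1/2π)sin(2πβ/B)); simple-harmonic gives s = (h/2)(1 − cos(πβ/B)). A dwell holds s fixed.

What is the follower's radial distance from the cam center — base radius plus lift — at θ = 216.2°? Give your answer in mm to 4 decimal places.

seg 1 [0°–122.4°] uniform, h=8: full span → s += 8 → s = 8.0000
seg 2 [122.4°–230.3°] cycloidal, h=27: θ=216.2° here. β=93.8, B=107.9. 27·(0.8693 − sin(2π·0.8693)/(2π)) = 26.6167 → s = 34.6167
radial distance = base radius + s = 21 + 34.6167 = 55.6167

55.6167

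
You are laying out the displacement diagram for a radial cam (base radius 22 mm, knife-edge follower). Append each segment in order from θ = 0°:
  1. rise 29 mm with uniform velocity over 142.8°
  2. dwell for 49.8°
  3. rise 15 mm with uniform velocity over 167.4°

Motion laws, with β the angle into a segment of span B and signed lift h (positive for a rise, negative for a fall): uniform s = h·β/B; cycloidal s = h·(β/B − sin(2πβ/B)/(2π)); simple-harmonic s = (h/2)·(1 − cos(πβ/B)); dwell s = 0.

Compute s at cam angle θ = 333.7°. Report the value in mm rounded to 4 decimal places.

seg 1 [0°–142.8°] uniform, h=29: full span → s += 29 → s = 29.0000
seg 2 [142.8°–192.6°] dwell: s stays 29.0000
seg 3 [192.6°–360°] uniform, h=15: θ=333.7° here. β=141.1, B=167.4. 15·141.1/167.4 = 12.6434 → s = 41.6434

41.6434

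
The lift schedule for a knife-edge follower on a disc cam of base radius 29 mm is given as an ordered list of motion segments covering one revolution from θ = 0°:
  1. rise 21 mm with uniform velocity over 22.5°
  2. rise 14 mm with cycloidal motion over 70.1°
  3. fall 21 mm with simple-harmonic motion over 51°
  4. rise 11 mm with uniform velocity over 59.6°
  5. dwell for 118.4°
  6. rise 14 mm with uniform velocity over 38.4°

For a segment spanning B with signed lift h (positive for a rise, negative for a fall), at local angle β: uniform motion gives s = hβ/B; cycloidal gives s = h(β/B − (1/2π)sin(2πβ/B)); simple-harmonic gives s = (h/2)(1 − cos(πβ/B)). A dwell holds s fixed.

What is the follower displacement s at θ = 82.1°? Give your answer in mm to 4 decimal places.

seg 1 [0°–22.5°] uniform, h=21: full span → s += 21 → s = 21.0000
seg 2 [22.5°–92.6°] cycloidal, h=14: θ=82.1° here. β=59.6, B=70.1. 14·(0.8502 − sin(2π·0.8502)/(2π)) = 13.7039 → s = 34.7039

34.7039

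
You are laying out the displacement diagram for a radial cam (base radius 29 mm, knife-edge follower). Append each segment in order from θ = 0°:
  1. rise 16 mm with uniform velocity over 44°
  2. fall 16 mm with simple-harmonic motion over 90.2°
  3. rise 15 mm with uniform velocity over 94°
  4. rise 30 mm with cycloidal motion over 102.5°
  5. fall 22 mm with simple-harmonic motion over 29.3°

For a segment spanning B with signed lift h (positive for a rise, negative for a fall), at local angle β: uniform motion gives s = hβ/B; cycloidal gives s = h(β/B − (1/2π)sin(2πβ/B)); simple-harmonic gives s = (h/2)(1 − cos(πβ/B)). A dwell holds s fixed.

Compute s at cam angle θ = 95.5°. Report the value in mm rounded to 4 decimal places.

seg 1 [0°–44°] uniform, h=16: full span → s += 16 → s = 16.0000
seg 2 [44°–134.2°] simple-harmonic, h=-16: θ=95.5° here. β=51.5, B=90.2. -16/2·(1 − cos(π·0.5710)) = -9.7685 → s = 6.2315

6.2315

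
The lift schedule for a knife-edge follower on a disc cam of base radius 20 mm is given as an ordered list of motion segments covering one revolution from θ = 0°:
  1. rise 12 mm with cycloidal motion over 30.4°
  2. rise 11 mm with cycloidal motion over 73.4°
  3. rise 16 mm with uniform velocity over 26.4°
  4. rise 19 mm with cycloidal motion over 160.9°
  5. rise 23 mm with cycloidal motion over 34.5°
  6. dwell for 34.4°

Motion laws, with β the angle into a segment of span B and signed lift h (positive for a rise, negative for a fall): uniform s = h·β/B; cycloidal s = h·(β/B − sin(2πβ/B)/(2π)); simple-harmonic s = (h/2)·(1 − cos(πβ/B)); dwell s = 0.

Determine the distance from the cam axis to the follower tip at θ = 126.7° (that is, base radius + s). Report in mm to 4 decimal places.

seg 1 [0°–30.4°] cycloidal, h=12: full span → s += 12 → s = 12.0000
seg 2 [30.4°–103.8°] cycloidal, h=11: full span → s += 11 → s = 23.0000
seg 3 [103.8°–130.2°] uniform, h=16: θ=126.7° here. β=22.9, B=26.4. 16·22.9/26.4 = 13.8788 → s = 36.8788
radial distance = base radius + s = 20 + 36.8788 = 56.8788

56.8788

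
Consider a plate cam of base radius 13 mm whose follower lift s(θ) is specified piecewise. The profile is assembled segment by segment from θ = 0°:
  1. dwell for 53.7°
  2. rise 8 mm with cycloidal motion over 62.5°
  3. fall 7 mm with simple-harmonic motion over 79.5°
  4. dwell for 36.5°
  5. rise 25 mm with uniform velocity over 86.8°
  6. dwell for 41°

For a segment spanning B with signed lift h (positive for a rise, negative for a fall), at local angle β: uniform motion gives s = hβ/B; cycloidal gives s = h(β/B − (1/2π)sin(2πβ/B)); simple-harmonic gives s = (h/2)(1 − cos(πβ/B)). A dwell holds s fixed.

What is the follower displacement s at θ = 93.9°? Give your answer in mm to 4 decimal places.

seg 1 [0°–53.7°] dwell: s stays 0.0000
seg 2 [53.7°–116.2°] cycloidal, h=8: θ=93.9° here. β=40.2, B=62.5. 8·(0.6432 − sin(2π·0.6432)/(2π)) = 6.1428 → s = 6.1428

6.1428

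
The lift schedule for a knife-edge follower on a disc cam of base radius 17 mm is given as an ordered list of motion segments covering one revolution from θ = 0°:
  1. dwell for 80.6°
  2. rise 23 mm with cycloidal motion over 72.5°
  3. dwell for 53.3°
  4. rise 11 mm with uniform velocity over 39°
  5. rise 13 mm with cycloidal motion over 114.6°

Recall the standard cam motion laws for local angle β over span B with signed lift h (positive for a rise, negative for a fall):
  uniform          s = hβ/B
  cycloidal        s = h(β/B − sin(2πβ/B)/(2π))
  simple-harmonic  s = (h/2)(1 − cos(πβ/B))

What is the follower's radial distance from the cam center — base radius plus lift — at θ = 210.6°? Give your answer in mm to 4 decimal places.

seg 1 [0°–80.6°] dwell: s stays 0.0000
seg 2 [80.6°–153.1°] cycloidal, h=23: full span → s += 23 → s = 23.0000
seg 3 [153.1°–206.4°] dwell: s stays 23.0000
seg 4 [206.4°–245.4°] uniform, h=11: θ=210.6° here. β=4.2, B=39. 11·4.2/39 = 1.1846 → s = 24.1846
radial distance = base radius + s = 17 + 24.1846 = 41.1846

41.1846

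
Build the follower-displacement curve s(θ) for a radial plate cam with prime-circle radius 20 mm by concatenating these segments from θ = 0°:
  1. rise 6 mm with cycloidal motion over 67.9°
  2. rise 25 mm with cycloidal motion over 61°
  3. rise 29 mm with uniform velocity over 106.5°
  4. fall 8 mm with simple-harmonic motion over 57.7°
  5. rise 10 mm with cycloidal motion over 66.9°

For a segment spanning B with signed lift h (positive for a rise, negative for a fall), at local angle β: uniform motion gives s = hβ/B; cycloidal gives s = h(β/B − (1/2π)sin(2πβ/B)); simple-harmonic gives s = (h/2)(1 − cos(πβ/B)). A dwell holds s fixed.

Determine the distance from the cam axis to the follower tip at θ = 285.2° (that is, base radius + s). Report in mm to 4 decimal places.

seg 1 [0°–67.9°] cycloidal, h=6: full span → s += 6 → s = 6.0000
seg 2 [67.9°–128.9°] cycloidal, h=25: full span → s += 25 → s = 31.0000
seg 3 [128.9°–235.4°] uniform, h=29: full span → s += 29 → s = 60.0000
seg 4 [235.4°–293.1°] simple-harmonic, h=-8: θ=285.2° here. β=49.8, B=57.7. -8/2·(1 − cos(π·0.8631)) = -7.6356 → s = 52.3644
radial distance = base radius + s = 20 + 52.3644 = 72.3644

72.3644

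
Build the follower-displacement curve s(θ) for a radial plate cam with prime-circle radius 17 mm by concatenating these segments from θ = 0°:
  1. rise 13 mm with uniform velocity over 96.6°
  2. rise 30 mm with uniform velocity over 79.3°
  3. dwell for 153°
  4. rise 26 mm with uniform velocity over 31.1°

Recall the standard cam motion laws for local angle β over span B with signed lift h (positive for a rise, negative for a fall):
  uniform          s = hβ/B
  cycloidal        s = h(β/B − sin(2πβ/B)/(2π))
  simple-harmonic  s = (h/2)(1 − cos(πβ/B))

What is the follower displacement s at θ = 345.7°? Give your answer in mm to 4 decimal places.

seg 1 [0°–96.6°] uniform, h=13: full span → s += 13 → s = 13.0000
seg 2 [96.6°–175.9°] uniform, h=30: full span → s += 30 → s = 43.0000
seg 3 [175.9°–328.9°] dwell: s stays 43.0000
seg 4 [328.9°–360°] uniform, h=26: θ=345.7° here. β=16.8, B=31.1. 26·16.8/31.1 = 14.0450 → s = 57.0450

57.0450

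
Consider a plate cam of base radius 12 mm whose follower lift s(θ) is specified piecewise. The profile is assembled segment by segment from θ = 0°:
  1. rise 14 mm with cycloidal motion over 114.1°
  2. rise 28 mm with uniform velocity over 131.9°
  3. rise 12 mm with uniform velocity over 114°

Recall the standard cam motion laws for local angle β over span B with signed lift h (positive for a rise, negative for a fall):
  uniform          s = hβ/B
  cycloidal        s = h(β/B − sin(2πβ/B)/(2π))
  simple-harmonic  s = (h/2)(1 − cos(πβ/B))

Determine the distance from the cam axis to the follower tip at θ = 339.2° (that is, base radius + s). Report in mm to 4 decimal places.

seg 1 [0°–114.1°] cycloidal, h=14: full span → s += 14 → s = 14.0000
seg 2 [114.1°–246°] uniform, h=28: full span → s += 28 → s = 42.0000
seg 3 [246°–360°] uniform, h=12: θ=339.2° here. β=93.2, B=114. 12·93.2/114 = 9.8105 → s = 51.8105
radial distance = base radius + s = 12 + 51.8105 = 63.8105

63.8105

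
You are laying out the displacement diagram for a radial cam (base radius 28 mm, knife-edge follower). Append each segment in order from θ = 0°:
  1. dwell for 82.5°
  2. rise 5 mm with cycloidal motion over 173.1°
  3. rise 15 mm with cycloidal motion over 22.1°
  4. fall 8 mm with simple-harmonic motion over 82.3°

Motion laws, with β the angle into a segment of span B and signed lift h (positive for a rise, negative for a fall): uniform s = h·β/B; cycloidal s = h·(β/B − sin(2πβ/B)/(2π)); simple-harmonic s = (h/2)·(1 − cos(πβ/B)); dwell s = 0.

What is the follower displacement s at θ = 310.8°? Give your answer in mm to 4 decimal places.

seg 1 [0°–82.5°] dwell: s stays 0.0000
seg 2 [82.5°–255.6°] cycloidal, h=5: full span → s += 5 → s = 5.0000
seg 3 [255.6°–277.7°] cycloidal, h=15: full span → s += 15 → s = 20.0000
seg 4 [277.7°–360°] simple-harmonic, h=-8: θ=310.8° here. β=33.1, B=82.3. -8/2·(1 − cos(π·0.4022)) = -2.7901 → s = 17.2099

17.2099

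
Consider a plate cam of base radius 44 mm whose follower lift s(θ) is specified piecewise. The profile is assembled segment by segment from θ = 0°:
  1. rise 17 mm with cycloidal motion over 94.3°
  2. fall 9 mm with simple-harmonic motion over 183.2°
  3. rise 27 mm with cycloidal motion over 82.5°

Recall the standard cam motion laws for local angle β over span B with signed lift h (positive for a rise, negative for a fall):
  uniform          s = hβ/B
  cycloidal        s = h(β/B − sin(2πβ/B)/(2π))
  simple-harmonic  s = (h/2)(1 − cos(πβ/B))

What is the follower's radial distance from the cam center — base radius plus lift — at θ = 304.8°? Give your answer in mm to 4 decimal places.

seg 1 [0°–94.3°] cycloidal, h=17: full span → s += 17 → s = 17.0000
seg 2 [94.3°–277.5°] simple-harmonic, h=-9: full span → s += -9 → s = 8.0000
seg 3 [277.5°–360°] cycloidal, h=27: θ=304.8° here. β=27.3, B=82.5. 27·(0.3309 − sin(2π·0.3309)/(2π)) = 5.1808 → s = 13.1808
radial distance = base radius + s = 44 + 13.1808 = 57.1808

57.1808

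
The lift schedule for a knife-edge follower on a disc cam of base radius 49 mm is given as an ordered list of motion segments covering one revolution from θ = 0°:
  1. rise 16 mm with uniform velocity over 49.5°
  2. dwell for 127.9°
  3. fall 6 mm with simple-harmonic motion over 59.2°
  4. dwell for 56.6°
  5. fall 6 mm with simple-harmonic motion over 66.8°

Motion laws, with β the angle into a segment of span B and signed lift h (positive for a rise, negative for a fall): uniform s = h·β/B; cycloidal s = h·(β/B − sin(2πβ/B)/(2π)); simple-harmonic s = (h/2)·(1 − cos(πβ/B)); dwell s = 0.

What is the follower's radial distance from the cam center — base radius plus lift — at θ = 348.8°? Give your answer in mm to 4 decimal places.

seg 1 [0°–49.5°] uniform, h=16: full span → s += 16 → s = 16.0000
seg 2 [49.5°–177.4°] dwell: s stays 16.0000
seg 3 [177.4°–236.6°] simple-harmonic, h=-6: full span → s += -6 → s = 10.0000
seg 4 [236.6°–293.2°] dwell: s stays 10.0000
seg 5 [293.2°–360°] simple-harmonic, h=-6: θ=348.8° here. β=55.6, B=66.8. -6/2·(1 − cos(π·0.8323)) = -5.5934 → s = 4.4066
radial distance = base radius + s = 49 + 4.4066 = 53.4066

53.4066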